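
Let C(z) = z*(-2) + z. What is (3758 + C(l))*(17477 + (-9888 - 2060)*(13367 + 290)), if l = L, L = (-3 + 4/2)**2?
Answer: -612978440763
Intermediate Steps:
L = 1 (L = (-3 + 4*(1/2))**2 = (-3 + 2)**2 = (-1)**2 = 1)
l = 1
C(z) = -z (C(z) = -2*z + z = -z)
(3758 + C(l))*(17477 + (-9888 - 2060)*(13367 + 290)) = (3758 - 1*1)*(17477 + (-9888 - 2060)*(13367 + 290)) = (3758 - 1)*(17477 - 11948*13657) = 3757*(17477 - 163173836) = 3757*(-163156359) = -612978440763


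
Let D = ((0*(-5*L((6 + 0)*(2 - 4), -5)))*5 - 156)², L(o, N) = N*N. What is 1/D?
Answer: 1/24336 ≈ 4.1091e-5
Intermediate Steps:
L(o, N) = N²
D = 24336 (D = ((0*(-5*(-5)²))*5 - 156)² = ((0*(-5*25))*5 - 156)² = ((0*(-125))*5 - 156)² = (0*5 - 156)² = (0 - 156)² = (-156)² = 24336)
1/D = 1/24336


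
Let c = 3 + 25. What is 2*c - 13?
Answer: 43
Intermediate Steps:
c = 28
2*c - 13 = 2*28 - 13 = 56 - 13 = 43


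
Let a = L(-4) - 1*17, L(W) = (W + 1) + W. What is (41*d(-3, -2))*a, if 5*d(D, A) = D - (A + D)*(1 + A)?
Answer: 7872/5 ≈ 1574.4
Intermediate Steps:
d(D, A) = D/5 - (1 + A)*(A + D)/5 (d(D, A) = (D - (A + D)*(1 + A))/5 = (D - (1 + A)*(A + D))/5 = D/5 - (1 + A)*(A + D)/5)
L(W) = 1 + 2*W (L(W) = (1 + W) + W = 1 + 2*W)
a = -24 (a = (1 + 2*(-4)) - 1*17 = (1 - 8) - 17 = -7 - 17 = -24)
(41*d(-3, -2))*a = (41*(-⅕*(-2)*(1 - 2 - 3)))*(-24) = (41*(-⅕*(-2)*(-4)))*(-24) = (41*(-8/5))*(-24) = -328/5*(-24) = 7872/5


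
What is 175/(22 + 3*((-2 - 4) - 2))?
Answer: -175/2 ≈ -87.500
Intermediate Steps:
175/(22 + 3*((-2 - 4) - 2)) = 175/(22 + 3*(-6 - 2)) = 175/(22 + 3*(-8)) = 175/(22 - 24) = 175/(-2) = -1/2*175 = -175/2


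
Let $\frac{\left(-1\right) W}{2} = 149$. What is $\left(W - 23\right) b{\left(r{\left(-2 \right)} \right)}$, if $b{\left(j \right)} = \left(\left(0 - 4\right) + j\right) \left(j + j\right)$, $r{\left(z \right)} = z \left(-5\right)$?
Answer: $-38520$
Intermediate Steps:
$r{\left(z \right)} = - 5 z$
$b{\left(j \right)} = 2 j \left(-4 + j\right)$ ($b{\left(j \right)} = \left(\left(0 - 4\right) + j\right) 2 j = \left(-4 + j\right) 2 j = 2 j \left(-4 + j\right)$)
$W = -298$ ($W = \left(-2\right) 149 = -298$)
$\left(W - 23\right) b{\left(r{\left(-2 \right)} \right)} = \left(-298 - 23\right) 2 \left(\left(-5\right) \left(-2\right)\right) \left(-4 - -10\right) = - 321 \cdot 2 \cdot 10 \left(-4 + 10\right) = - 321 \cdot 2 \cdot 10 \cdot 6 = \left(-321\right) 120 = -38520$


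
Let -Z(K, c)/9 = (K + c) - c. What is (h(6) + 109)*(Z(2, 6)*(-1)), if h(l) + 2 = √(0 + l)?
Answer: 1926 + 18*√6 ≈ 1970.1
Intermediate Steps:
h(l) = -2 + √l (h(l) = -2 + √(0 + l) = -2 + √l)
Z(K, c) = -9*K (Z(K, c) = -9*((K + c) - c) = -9*K)
(h(6) + 109)*(Z(2, 6)*(-1)) = ((-2 + √6) + 109)*(-9*2*(-1)) = (107 + √6)*(-18*(-1)) = (107 + √6)*18 = 1926 + 18*√6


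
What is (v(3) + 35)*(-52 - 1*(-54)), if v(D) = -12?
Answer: 46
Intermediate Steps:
(v(3) + 35)*(-52 - 1*(-54)) = (-12 + 35)*(-52 - 1*(-54)) = 23*(-52 + 54) = 23*2 = 46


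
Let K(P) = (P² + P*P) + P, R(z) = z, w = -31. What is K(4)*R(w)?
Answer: -1116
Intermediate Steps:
K(P) = P + 2*P² (K(P) = (P² + P²) + P = 2*P² + P = P + 2*P²)
K(4)*R(w) = (4*(1 + 2*4))*(-31) = (4*(1 + 8))*(-31) = (4*9)*(-31) = 36*(-31) = -1116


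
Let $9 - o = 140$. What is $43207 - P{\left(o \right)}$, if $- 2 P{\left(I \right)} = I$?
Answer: $\frac{86283}{2} \approx 43142.0$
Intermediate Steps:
$o = -131$ ($o = 9 - 140 = -131$)
$P{\left(I \right)} = - \frac{I}{2}$
$43207 - P{\left(o \right)} = 43207 - \left(- \frac{1}{2}\right) \left(-131\right) = 43207 - \frac{131}{2} = \frac{86283}{2}$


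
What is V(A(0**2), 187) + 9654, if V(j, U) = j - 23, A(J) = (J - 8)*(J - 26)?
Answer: 9839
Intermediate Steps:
A(J) = (-26 + J)*(-8 + J) (A(J) = (-8 + J)*(-26 + J) = (-26 + J)*(-8 + J))
V(j, U) = -23 + j
V(A(0**2), 187) + 9654 = (-23 + (208 + (0**2)**2 - 34*0**2)) + 9654 = (-23 + (208 + 0**2 - 34*0)) + 9654 = (-23 + (208 + 0 + 0)) + 9654 = (-23 + 208) + 9654 = 185 + 9654 = 9839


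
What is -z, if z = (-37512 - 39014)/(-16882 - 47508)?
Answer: -38263/32195 ≈ -1.1885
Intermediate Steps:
z = 38263/32195 (z = -76526/(-64390) = -76526*(-1/64390) = 38263/32195 ≈ 1.1885)
-z = -1*38263/32195 = -38263/32195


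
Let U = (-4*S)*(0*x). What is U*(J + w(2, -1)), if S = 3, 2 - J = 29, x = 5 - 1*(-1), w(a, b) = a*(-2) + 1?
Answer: 0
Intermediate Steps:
w(a, b) = 1 - 2*a (w(a, b) = -2*a + 1 = 1 - 2*a)
x = 6 (x = 5 + 1 = 6)
J = -27 (J = 2 - 1*29 = 2 - 29 = -27)
U = 0 (U = (-4*3)*(0*6) = -12*0 = 0)
U*(J + w(2, -1)) = 0*(-27 + (1 - 2*2)) = 0*(-27 + (1 - 4)) = 0*(-27 - 3) = 0*(-30) = 0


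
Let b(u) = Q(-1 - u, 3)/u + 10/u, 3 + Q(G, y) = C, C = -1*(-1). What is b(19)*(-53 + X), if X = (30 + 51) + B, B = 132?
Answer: 1280/19 ≈ 67.368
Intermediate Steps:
C = 1
Q(G, y) = -2 (Q(G, y) = -3 + 1 = -2)
b(u) = 8/u (b(u) = -2/u + 10/u = 8/u)
X = 213 (X = (30 + 51) + 132 = 81 + 132 = 213)
b(19)*(-53 + X) = (8/19)*(-53 + 213) = (8*(1/19))*160 = (8/19)*160 = 1280/19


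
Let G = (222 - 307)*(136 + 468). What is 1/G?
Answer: -1/51340 ≈ -1.9478e-5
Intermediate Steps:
G = -51340 (G = -85*604 = -51340)
1/G = 1/(-51340) = -1/51340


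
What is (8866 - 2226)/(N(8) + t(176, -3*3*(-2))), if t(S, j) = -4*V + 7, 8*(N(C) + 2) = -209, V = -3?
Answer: -53120/73 ≈ -727.67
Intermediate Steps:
N(C) = -225/8 (N(C) = -2 + (⅛)*(-209) = -2 - 209/8 = -225/8)
t(S, j) = 19 (t(S, j) = -4*(-3) + 7 = 12 + 7 = 19)
(8866 - 2226)/(N(8) + t(176, -3*3*(-2))) = (8866 - 2226)/(-225/8 + 19) = 6640/(-73/8) = 6640*(-8/73) = -53120/73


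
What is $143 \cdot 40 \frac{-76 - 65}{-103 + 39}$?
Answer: $\frac{100815}{8} \approx 12602.0$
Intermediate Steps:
$143 \cdot 40 \frac{-76 - 65}{-103 + 39} = 5720 \left(- \frac{141}{-64}\right) = 5720 \left(\left(-141\right) \left(- \frac{1}{64}\right)\right) = 5720 \cdot \frac{141}{64} = \frac{100815}{8}$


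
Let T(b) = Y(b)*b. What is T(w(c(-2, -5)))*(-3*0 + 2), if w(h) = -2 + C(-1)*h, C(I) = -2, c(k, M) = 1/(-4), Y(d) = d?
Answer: 9/2 ≈ 4.5000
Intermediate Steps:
c(k, M) = -1/4
w(h) = -2 - 2*h
T(b) = b**2 (T(b) = b*b = b**2)
T(w(c(-2, -5)))*(-3*0 + 2) = (-2 - 2*(-1/4))**2*(-3*0 + 2) = (-2 + 1/2)**2*(0 + 2) = (-3/2)**2*2 = (9/4)*2 = 9/2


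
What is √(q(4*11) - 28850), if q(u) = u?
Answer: I*√28806 ≈ 169.72*I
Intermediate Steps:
√(q(4*11) - 28850) = √(4*11 - 28850) = √(44 - 28850) = √(-28806) = I*√28806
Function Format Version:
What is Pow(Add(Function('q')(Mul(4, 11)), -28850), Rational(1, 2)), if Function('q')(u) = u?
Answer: Mul(I, Pow(28806, Rational(1, 2))) ≈ Mul(169.72, I)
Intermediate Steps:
Pow(Add(Function('q')(Mul(4, 11)), -28850), Rational(1, 2)) = Pow(Add(Mul(4, 11), -28850), Rational(1, 2)) = Pow(Add(44, -28850), Rational(1, 2)) = Pow(-28806, Rational(1, 2)) = Mul(I, Pow(28806, Rational(1, 2)))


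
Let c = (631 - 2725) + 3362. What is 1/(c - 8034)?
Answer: -1/6766 ≈ -0.00014780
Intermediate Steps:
c = 1268 (c = -2094 + 3362 = 1268)
1/(c - 8034) = 1/(1268 - 8034) = 1/(-6766) = -1/6766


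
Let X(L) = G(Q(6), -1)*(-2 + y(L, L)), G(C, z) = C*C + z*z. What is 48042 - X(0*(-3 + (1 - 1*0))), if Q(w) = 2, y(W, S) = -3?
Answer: 48067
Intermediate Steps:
G(C, z) = C**2 + z**2
X(L) = -25 (X(L) = (2**2 + (-1)**2)*(-2 - 3) = (4 + 1)*(-5) = 5*(-5) = -25)
48042 - X(0*(-3 + (1 - 1*0))) = 48042 - 1*(-25) = 48042 + 25 = 48067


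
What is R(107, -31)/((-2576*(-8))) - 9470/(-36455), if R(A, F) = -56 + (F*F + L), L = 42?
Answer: 1997223/6532736 ≈ 0.30573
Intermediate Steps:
R(A, F) = -14 + F² (R(A, F) = -56 + (F*F + 42) = -56 + (F² + 42) = -56 + (42 + F²) = -14 + F²)
R(107, -31)/((-2576*(-8))) - 9470/(-36455) = (-14 + (-31)²)/((-2576*(-8))) - 9470/(-36455) = (-14 + 961)/20608 - 9470*(-1/36455) = 947*(1/20608) + 1894/7291 = 947/20608 + 1894/7291 = 1997223/6532736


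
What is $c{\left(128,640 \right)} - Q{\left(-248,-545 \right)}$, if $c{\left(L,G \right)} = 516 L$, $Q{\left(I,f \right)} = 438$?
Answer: $65610$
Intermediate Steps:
$c{\left(128,640 \right)} - Q{\left(-248,-545 \right)} = 516 \cdot 128 - 438 = 66048 - 438 = 65610$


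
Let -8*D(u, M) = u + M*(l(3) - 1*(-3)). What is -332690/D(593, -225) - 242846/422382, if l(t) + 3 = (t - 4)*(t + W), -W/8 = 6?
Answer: -140811618589/503268153 ≈ -279.79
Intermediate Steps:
W = -48 (W = -8*6 = -48)
l(t) = -3 + (-48 + t)*(-4 + t) (l(t) = -3 + (t - 4)*(t - 48) = -3 + (-4 + t)*(-48 + t) = -3 + (-48 + t)*(-4 + t))
D(u, M) = -45*M/8 - u/8 (D(u, M) = -(u + M*((189 + 3² - 52*3) - 1*(-3)))/8 = -(u + M*((189 + 9 - 156) + 3))/8 = -(u + M*(42 + 3))/8 = -(u + M*45)/8 = -(u + 45*M)/8 = -45*M/8 - u/8)
-332690/D(593, -225) - 242846/422382 = -332690/(-45/8*(-225) - ⅛*593) - 242846/422382 = -332690/(10125/8 - 593/8) - 242846*1/422382 = -332690/2383/2 - 121423/211191 = -332690*2/2383 - 121423/211191 = -665380/2383 - 121423/211191 = -140811618589/503268153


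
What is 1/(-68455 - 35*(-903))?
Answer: -1/36850 ≈ -2.7137e-5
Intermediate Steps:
1/(-68455 - 35*(-903)) = 1/(-68455 + 31605) = 1/(-36850) = -1/36850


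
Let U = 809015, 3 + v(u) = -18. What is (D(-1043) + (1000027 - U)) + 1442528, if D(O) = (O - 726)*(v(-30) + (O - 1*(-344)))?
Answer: 2907220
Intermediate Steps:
v(u) = -21 (v(u) = -3 - 18 = -21)
D(O) = (-726 + O)*(323 + O) (D(O) = (O - 726)*(-21 + (O - 1*(-344))) = (-726 + O)*(-21 + (O + 344)) = (-726 + O)*(-21 + (344 + O)) = (-726 + O)*(323 + O))
(D(-1043) + (1000027 - U)) + 1442528 = ((-234498 + (-1043)² - 403*(-1043)) + (1000027 - 1*809015)) + 1442528 = ((-234498 + 1087849 + 420329) + (1000027 - 809015)) + 1442528 = (1273680 + 191012) + 1442528 = 1464692 + 1442528 = 2907220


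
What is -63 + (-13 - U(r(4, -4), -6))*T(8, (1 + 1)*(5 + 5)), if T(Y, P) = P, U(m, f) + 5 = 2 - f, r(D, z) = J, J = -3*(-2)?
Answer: -383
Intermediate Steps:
J = 6
r(D, z) = 6
U(m, f) = -3 - f (U(m, f) = -5 + (2 - f) = -3 - f)
-63 + (-13 - U(r(4, -4), -6))*T(8, (1 + 1)*(5 + 5)) = -63 + (-13 - (-3 - 1*(-6)))*((1 + 1)*(5 + 5)) = -63 + (-13 - (-3 + 6))*(2*10) = -63 + (-13 - 1*3)*20 = -63 + (-13 - 3)*20 = -63 - 16*20 = -63 - 320 = -383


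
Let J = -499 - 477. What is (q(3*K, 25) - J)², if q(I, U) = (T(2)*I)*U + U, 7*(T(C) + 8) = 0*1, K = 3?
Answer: 638401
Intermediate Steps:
T(C) = -8 (T(C) = -8 + (0*1)/7 = -8 + (⅐)*0 = -8 + 0 = -8)
q(I, U) = U - 8*I*U (q(I, U) = (-8*I)*U + U = -8*I*U + U = U - 8*I*U)
J = -976
(q(3*K, 25) - J)² = (25*(1 - 24*3) - 1*(-976))² = (25*(1 - 8*9) + 976)² = (25*(1 - 72) + 976)² = (25*(-71) + 976)² = (-1775 + 976)² = (-799)² = 638401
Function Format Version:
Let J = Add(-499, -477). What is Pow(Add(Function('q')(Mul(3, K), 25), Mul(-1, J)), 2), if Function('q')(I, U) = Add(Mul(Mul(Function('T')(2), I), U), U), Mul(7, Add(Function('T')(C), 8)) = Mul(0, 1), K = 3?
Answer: 638401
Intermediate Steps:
Function('T')(C) = -8 (Function('T')(C) = Add(-8, Mul(Rational(1, 7), Mul(0, 1))) = Add(-8, Mul(Rational(1, 7), 0)) = Add(-8, 0) = -8)
Function('q')(I, U) = Add(U, Mul(-8, I, U)) (Function('q')(I, U) = Add(Mul(Mul(-8, I), U), U) = Add(Mul(-8, I, U), U) = Add(U, Mul(-8, I, U)))
J = -976
Pow(Add(Function('q')(Mul(3, K), 25), Mul(-1, J)), 2) = Pow(Add(Mul(25, Add(1, Mul(-8, Mul(3, 3)))), Mul(-1, -976)), 2) = Pow(Add(Mul(25, Add(1, Mul(-8, 9))), 976), 2) = Pow(Add(Mul(25, Add(1, -72)), 976), 2) = Pow(Add(Mul(25, -71), 976), 2) = Pow(Add(-1775, 976), 2) = Pow(-799, 2) = 638401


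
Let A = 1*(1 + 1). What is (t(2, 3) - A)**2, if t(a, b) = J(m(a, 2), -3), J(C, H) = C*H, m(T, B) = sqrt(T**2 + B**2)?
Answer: 76 + 24*sqrt(2) ≈ 109.94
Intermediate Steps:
A = 2 (A = 1*2 = 2)
m(T, B) = sqrt(B**2 + T**2)
t(a, b) = -3*sqrt(4 + a**2) (t(a, b) = sqrt(2**2 + a**2)*(-3) = sqrt(4 + a**2)*(-3) = -3*sqrt(4 + a**2))
(t(2, 3) - A)**2 = (-3*sqrt(4 + 2**2) - 1*2)**2 = (-3*sqrt(4 + 4) - 2)**2 = (-6*sqrt(2) - 2)**2 = (-2 - 6*sqrt(2))**2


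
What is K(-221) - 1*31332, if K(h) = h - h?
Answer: -31332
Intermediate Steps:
K(h) = 0
K(-221) - 1*31332 = 0 - 1*31332 = 0 - 31332 = -31332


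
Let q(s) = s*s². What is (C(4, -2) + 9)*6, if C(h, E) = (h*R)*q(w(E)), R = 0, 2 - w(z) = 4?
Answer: 54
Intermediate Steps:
w(z) = -2 (w(z) = 2 - 1*4 = 2 - 4 = -2)
q(s) = s³
C(h, E) = 0 (C(h, E) = (h*0)*(-2)³ = 0*(-8) = 0)
(C(4, -2) + 9)*6 = (0 + 9)*6 = 9*6 = 54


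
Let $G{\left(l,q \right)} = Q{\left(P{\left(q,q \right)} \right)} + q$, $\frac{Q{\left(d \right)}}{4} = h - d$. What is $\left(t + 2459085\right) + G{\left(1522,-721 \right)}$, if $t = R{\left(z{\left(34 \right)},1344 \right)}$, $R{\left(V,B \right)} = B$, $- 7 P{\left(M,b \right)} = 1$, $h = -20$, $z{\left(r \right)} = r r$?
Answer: $\frac{17217400}{7} \approx 2.4596 \cdot 10^{6}$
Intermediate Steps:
$z{\left(r \right)} = r^{2}$
$P{\left(M,b \right)} = - \frac{1}{7}$ ($P{\left(M,b \right)} = \left(- \frac{1}{7}\right) 1 = - \frac{1}{7}$)
$Q{\left(d \right)} = -80 - 4 d$ ($Q{\left(d \right)} = 4 \left(-20 - d\right) = -80 - 4 d$)
$t = 1344$
$G{\left(l,q \right)} = - \frac{556}{7} + q$ ($G{\left(l,q \right)} = \left(-80 - - \frac{4}{7}\right) + q = \left(-80 + \frac{4}{7}\right) + q = - \frac{556}{7} + q$)
$\left(t + 2459085\right) + G{\left(1522,-721 \right)} = \left(1344 + 2459085\right) - \frac{5603}{7} = 2460429 - \frac{5603}{7} = \frac{17217400}{7}$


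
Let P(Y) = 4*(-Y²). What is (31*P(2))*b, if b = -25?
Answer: 12400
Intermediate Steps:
P(Y) = -4*Y²
(31*P(2))*b = (31*(-4*2²))*(-25) = (31*(-4*4))*(-25) = (31*(-16))*(-25) = -496*(-25) = 12400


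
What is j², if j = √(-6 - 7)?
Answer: -13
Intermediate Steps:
j = I*√13 (j = √(-13) = I*√13 ≈ 3.6056*I)
j² = (I*√13)² = -13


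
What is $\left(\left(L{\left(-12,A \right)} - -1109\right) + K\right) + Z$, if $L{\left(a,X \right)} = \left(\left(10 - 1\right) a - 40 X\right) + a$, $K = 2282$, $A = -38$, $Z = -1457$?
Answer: $3334$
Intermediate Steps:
$L{\left(a,X \right)} = - 40 X + 10 a$ ($L{\left(a,X \right)} = \left(9 a - 40 X\right) + a = \left(- 40 X + 9 a\right) + a = - 40 X + 10 a$)
$\left(\left(L{\left(-12,A \right)} - -1109\right) + K\right) + Z = \left(\left(\left(\left(-40\right) \left(-38\right) + 10 \left(-12\right)\right) - -1109\right) + 2282\right) - 1457 = \left(\left(\left(1520 - 120\right) + 1109\right) + 2282\right) - 1457 = \left(\left(1400 + 1109\right) + 2282\right) - 1457 = \left(2509 + 2282\right) - 1457 = 4791 - 1457 = 3334$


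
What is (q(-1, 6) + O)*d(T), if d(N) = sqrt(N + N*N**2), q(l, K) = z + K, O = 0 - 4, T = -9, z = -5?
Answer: -9*I*sqrt(82) ≈ -81.498*I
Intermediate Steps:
O = -4
q(l, K) = -5 + K
d(N) = sqrt(N + N**3)
(q(-1, 6) + O)*d(T) = ((-5 + 6) - 4)*sqrt(-9 + (-9)**3) = (1 - 4)*sqrt(-9 - 729) = -9*I*sqrt(82)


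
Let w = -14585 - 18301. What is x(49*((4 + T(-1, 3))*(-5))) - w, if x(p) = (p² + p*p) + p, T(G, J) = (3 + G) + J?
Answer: 9754731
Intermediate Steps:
T(G, J) = 3 + G + J
x(p) = p + 2*p² (x(p) = (p² + p²) + p = 2*p² + p = p + 2*p²)
w = -32886
x(49*((4 + T(-1, 3))*(-5))) - w = (49*((4 + (3 - 1 + 3))*(-5)))*(1 + 2*(49*((4 + (3 - 1 + 3))*(-5)))) - 1*(-32886) = (49*((4 + 5)*(-5)))*(1 + 2*(49*((4 + 5)*(-5)))) + 32886 = (49*(9*(-5)))*(1 + 2*(49*(9*(-5)))) + 32886 = (49*(-45))*(1 + 2*(49*(-45))) + 32886 = -2205*(1 + 2*(-2205)) + 32886 = -2205*(1 - 4410) + 32886 = -2205*(-4409) + 32886 = 9721845 + 32886 = 9754731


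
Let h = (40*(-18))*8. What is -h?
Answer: 5760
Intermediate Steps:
h = -5760 (h = -720*8 = -5760)
-h = -1*(-5760) = 5760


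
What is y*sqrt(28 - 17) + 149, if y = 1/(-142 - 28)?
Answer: 149 - sqrt(11)/170 ≈ 148.98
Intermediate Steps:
y = -1/170 (y = 1/(-170) = -1/170 ≈ -0.0058824)
y*sqrt(28 - 17) + 149 = -sqrt(28 - 17)/170 + 149 = -sqrt(11)/170 + 149 = 149 - sqrt(11)/170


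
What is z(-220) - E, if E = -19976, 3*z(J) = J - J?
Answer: 19976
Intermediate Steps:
z(J) = 0 (z(J) = (J - J)/3 = (⅓)*0 = 0)
z(-220) - E = 0 - 1*(-19976) = 0 + 19976 = 19976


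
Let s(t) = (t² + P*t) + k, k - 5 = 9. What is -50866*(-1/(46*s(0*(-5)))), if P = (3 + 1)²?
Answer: 25433/322 ≈ 78.984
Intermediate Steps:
k = 14 (k = 5 + 9 = 14)
P = 16 (P = 4² = 16)
s(t) = 14 + t² + 16*t (s(t) = (t² + 16*t) + 14 = 14 + t² + 16*t)
-50866*(-1/(46*s(0*(-5)))) = -50866*(-1/(46*(14 + (0*(-5))² + 16*(0*(-5))))) = -50866*(-1/(46*(14 + 0² + 16*0))) = -50866*(-1/(46*(14 + 0 + 0))) = -50866/(14*(-46)) = -50866/(-644) = -50866*(-1/644) = 25433/322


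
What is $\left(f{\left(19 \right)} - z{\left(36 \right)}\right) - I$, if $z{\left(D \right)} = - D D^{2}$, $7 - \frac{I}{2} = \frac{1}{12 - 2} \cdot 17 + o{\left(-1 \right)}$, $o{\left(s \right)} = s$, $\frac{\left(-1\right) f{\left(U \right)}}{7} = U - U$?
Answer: $\frac{233217}{5} \approx 46643.0$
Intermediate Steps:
$f{\left(U \right)} = 0$ ($f{\left(U \right)} = - 7 \left(U - U\right) = \left(-7\right) 0 = 0$)
$I = \frac{63}{5}$ ($I = 14 - 2 \left(\frac{1}{12 - 2} \cdot 17 - 1\right) = 14 - 2 \left(\frac{1}{10} \cdot 17 - 1\right) = 14 - 2 \left(\frac{17}{10} - 1\right) = 14 - \frac{7}{5} = \frac{63}{5} \approx 12.6$)
$z{\left(D \right)} = - D^{3}$
$\left(f{\left(19 \right)} - z{\left(36 \right)}\right) - I = \left(0 - - 36^{3}\right) - \frac{63}{5} = \left(0 - \left(-1\right) 46656\right) - \frac{63}{5} = \left(0 - -46656\right) - \frac{63}{5} = \left(0 + 46656\right) - \frac{63}{5} = 46656 - \frac{63}{5} = \frac{233217}{5}$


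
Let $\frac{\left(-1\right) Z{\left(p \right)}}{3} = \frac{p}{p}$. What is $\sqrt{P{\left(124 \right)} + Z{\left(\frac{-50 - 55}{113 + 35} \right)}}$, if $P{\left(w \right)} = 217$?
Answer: $\sqrt{214} \approx 14.629$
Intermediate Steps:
$Z{\left(p \right)} = -3$ ($Z{\left(p \right)} = - 3 \frac{p}{p} = \left(-3\right) 1 = -3$)
$\sqrt{P{\left(124 \right)} + Z{\left(\frac{-50 - 55}{113 + 35} \right)}} = \sqrt{217 - 3} = \sqrt{214}$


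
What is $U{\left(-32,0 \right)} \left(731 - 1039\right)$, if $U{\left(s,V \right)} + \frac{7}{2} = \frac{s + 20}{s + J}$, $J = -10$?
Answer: $990$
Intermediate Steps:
$U{\left(s,V \right)} = - \frac{7}{2} + \frac{20 + s}{-10 + s}$ ($U{\left(s,V \right)} = - \frac{7}{2} + \frac{s + 20}{s - 10} = - \frac{7}{2} + \frac{20 + s}{-10 + s}$)
$U{\left(-32,0 \right)} \left(731 - 1039\right) = \frac{5 \left(22 - -32\right)}{2 \left(-10 - 32\right)} \left(731 - 1039\right) = \frac{5 \left(22 + 32\right)}{2 \left(-42\right)} \left(-308\right) = \frac{5}{2} \left(- \frac{1}{42}\right) 54 \left(-308\right) = \left(- \frac{45}{14}\right) \left(-308\right) = 990$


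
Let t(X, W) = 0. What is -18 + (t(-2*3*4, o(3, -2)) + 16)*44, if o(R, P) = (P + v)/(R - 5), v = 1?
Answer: 686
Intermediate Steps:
o(R, P) = (1 + P)/(-5 + R) (o(R, P) = (P + 1)/(R - 5) = (1 + P)/(-5 + R))
-18 + (t(-2*3*4, o(3, -2)) + 16)*44 = -18 + (0 + 16)*44 = -18 + 16*44 = -18 + 704 = 686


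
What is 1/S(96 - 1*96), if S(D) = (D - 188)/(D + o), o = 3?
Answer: -3/188 ≈ -0.015957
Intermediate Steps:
S(D) = (-188 + D)/(3 + D) (S(D) = (D - 188)/(D + 3) = (-188 + D)/(3 + D))
1/S(96 - 1*96) = 1/((-188 + (96 - 1*96))/(3 + (96 - 1*96))) = 1/((-188 + (96 - 96))/(3 + (96 - 96))) = 1/((-188 + 0)/(3 + 0)) = 1/(-188/3) = -3/188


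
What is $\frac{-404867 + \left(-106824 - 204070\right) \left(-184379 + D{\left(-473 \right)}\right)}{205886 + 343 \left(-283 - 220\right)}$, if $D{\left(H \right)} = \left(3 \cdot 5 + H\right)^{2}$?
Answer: $- \frac{7892449057}{33357} \approx -2.3661 \cdot 10^{5}$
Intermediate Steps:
$D{\left(H \right)} = \left(15 + H\right)^{2}$
$\frac{-404867 + \left(-106824 - 204070\right) \left(-184379 + D{\left(-473 \right)}\right)}{205886 + 343 \left(-283 - 220\right)} = \frac{-404867 + \left(-106824 - 204070\right) \left(-184379 + \left(15 - 473\right)^{2}\right)}{205886 + 343 \left(-283 - 220\right)} = \frac{-404867 - 310894 \left(-184379 + \left(-458\right)^{2}\right)}{205886 + 343 \left(-503\right)} = \frac{-404867 - 310894 \left(-184379 + 209764\right)}{205886 - 172529} = \frac{-404867 - 7892044190}{33357} = \left(-404867 - 7892044190\right) \frac{1}{33357} = \left(-7892449057\right) \frac{1}{33357} = - \frac{7892449057}{33357}$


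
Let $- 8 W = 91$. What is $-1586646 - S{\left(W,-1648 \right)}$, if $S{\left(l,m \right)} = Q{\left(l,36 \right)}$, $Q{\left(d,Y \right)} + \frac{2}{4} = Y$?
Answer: $- \frac{3173363}{2} \approx -1.5867 \cdot 10^{6}$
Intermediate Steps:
$W = - \frac{91}{8}$ ($W = \left(- \frac{1}{8}\right) 91 = - \frac{91}{8} \approx -11.375$)
$Q{\left(d,Y \right)} = - \frac{1}{2} + Y$
$S{\left(l,m \right)} = \frac{71}{2}$ ($S{\left(l,m \right)} = - \frac{1}{2} + 36 = \frac{71}{2}$)
$-1586646 - S{\left(W,-1648 \right)} = -1586646 - \frac{71}{2} = - \frac{3173363}{2}$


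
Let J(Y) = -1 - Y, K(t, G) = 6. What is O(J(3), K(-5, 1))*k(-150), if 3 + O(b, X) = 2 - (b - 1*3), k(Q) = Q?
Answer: -900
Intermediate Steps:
O(b, X) = 2 - b (O(b, X) = -3 + (2 - (b - 1*3)) = -3 + (2 - (b - 3)) = -3 + (2 - (-3 + b)) = -3 + (2 + (3 - b)) = -3 + (5 - b) = 2 - b)
O(J(3), K(-5, 1))*k(-150) = (2 - (-1 - 1*3))*(-150) = (2 - (-1 - 3))*(-150) = (2 - 1*(-4))*(-150) = (2 + 4)*(-150) = 6*(-150) = -900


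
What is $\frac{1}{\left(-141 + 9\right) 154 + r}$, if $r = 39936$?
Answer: $\frac{1}{19608} \approx 5.1 \cdot 10^{-5}$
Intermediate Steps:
$\frac{1}{\left(-141 + 9\right) 154 + r} = \frac{1}{\left(-141 + 9\right) 154 + 39936} = \frac{1}{\left(-132\right) 154 + 39936} = \frac{1}{-20328 + 39936} = \frac{1}{19608}$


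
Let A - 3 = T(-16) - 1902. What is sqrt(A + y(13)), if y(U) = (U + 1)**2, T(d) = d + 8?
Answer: I*sqrt(1711) ≈ 41.364*I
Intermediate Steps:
T(d) = 8 + d
y(U) = (1 + U)**2
A = -1907 (A = 3 + ((8 - 16) - 1902) = 3 + (-8 - 1902) = 3 - 1910 = -1907)
sqrt(A + y(13)) = sqrt(-1907 + (1 + 13)**2) = sqrt(-1907 + 14**2) = sqrt(-1907 + 196) = sqrt(-1711) = I*sqrt(1711)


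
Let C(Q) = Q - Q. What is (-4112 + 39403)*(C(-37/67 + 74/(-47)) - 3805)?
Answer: -134282255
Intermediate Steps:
C(Q) = 0
(-4112 + 39403)*(C(-37/67 + 74/(-47)) - 3805) = (-4112 + 39403)*(0 - 3805) = 35291*(-3805) = -134282255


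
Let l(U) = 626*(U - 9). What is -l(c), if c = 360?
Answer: -219726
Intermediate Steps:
l(U) = -5634 + 626*U (l(U) = 626*(-9 + U) = -5634 + 626*U)
-l(c) = -(-5634 + 626*360) = -(-5634 + 225360) = -1*219726 = -219726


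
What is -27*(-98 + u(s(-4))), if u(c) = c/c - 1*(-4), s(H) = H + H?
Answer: 2511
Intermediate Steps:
s(H) = 2*H
u(c) = 5 (u(c) = 1 + 4 = 5)
-27*(-98 + u(s(-4))) = -27*(-98 + 5) = -27*(-93) = 2511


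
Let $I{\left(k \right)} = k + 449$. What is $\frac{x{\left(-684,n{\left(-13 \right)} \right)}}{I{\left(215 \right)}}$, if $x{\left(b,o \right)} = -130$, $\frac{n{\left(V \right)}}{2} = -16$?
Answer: $- \frac{65}{332} \approx -0.19578$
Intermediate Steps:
$I{\left(k \right)} = 449 + k$
$n{\left(V \right)} = -32$ ($n{\left(V \right)} = 2 \left(-16\right) = -32$)
$\frac{x{\left(-684,n{\left(-13 \right)} \right)}}{I{\left(215 \right)}} = - \frac{130}{449 + 215} = - \frac{130}{664} = \left(-130\right) \frac{1}{664} = - \frac{65}{332}$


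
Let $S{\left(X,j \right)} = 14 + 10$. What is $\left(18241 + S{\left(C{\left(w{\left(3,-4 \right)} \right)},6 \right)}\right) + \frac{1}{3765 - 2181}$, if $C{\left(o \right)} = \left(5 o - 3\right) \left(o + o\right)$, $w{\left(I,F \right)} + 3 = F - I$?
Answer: $\frac{28931761}{1584} \approx 18265.0$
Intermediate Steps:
$w{\left(I,F \right)} = -3 + F - I$ ($w{\left(I,F \right)} = -3 + \left(F - I\right) = -3 + F - I$)
$C{\left(o \right)} = 2 o \left(-3 + 5 o\right)$ ($C{\left(o \right)} = \left(-3 + 5 o\right) 2 o = 2 o \left(-3 + 5 o\right)$)
$S{\left(X,j \right)} = 24$
$\left(18241 + S{\left(C{\left(w{\left(3,-4 \right)} \right)},6 \right)}\right) + \frac{1}{3765 - 2181} = \left(18241 + 24\right) + \frac{1}{3765 - 2181} = 18265 + \frac{1}{1584} = \frac{28931761}{1584}$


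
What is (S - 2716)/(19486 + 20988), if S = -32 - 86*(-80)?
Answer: 2066/20237 ≈ 0.10209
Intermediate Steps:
S = 6848 (S = -32 + 6880 = 6848)
(S - 2716)/(19486 + 20988) = (6848 - 2716)/(19486 + 20988) = 4132/40474 = 4132*(1/40474) = 2066/20237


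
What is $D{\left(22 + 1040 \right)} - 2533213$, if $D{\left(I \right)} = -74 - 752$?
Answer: $-2534039$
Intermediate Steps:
$D{\left(I \right)} = -826$ ($D{\left(I \right)} = -74 - 752 = -826$)
$D{\left(22 + 1040 \right)} - 2533213 = -826 - 2533213 = -2534039$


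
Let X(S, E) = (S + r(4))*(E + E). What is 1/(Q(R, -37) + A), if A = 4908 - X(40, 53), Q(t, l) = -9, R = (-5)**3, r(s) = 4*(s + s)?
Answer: -1/2733 ≈ -0.00036590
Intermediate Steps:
r(s) = 8*s (r(s) = 4*(2*s) = 8*s)
X(S, E) = 2*E*(32 + S) (X(S, E) = (S + 8*4)*(E + E) = (S + 32)*(2*E) = (32 + S)*(2*E) = 2*E*(32 + S))
R = -125
A = -2724 (A = 4908 - 2*53*(32 + 40) = 4908 - 2*53*72 = 4908 - 1*7632 = 4908 - 7632 = -2724)
1/(Q(R, -37) + A) = 1/(-9 - 2724) = 1/(-2733) = -1/2733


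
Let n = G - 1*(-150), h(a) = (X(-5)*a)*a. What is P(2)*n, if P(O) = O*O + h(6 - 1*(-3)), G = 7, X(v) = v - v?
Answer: 628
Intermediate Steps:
X(v) = 0
h(a) = 0 (h(a) = (0*a)*a = 0*a = 0)
P(O) = O² (P(O) = O*O + 0 = O² + 0 = O²)
n = 157 (n = 7 - 1*(-150) = 7 + 150 = 157)
P(2)*n = 2²*157 = 4*157 = 628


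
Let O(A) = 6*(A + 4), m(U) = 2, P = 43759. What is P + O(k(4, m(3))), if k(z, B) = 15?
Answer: 43873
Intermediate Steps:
O(A) = 24 + 6*A (O(A) = 6*(4 + A) = 24 + 6*A)
P + O(k(4, m(3))) = 43759 + (24 + 6*15) = 43759 + (24 + 90) = 43759 + 114 = 43873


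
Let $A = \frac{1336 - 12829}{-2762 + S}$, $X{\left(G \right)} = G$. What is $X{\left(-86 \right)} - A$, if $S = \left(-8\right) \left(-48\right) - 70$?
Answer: $- \frac{24669}{272} \approx -90.695$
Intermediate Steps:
$S = 314$ ($S = 384 - 70 = 314$)
$A = \frac{1277}{272}$ ($A = \frac{1336 - 12829}{-2762 + 314} = - \frac{11493}{-2448} = \left(-11493\right) \left(- \frac{1}{2448}\right) = \frac{1277}{272} \approx 4.6949$)
$X{\left(-86 \right)} - A = -86 - \frac{1277}{272} = - \frac{24669}{272}$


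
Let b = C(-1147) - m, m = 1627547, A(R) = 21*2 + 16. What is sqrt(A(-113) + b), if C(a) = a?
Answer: 2*I*sqrt(407159) ≈ 1276.2*I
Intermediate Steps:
A(R) = 58 (A(R) = 42 + 16 = 58)
b = -1628694 (b = -1147 - 1*1627547 = -1147 - 1627547 = -1628694)
sqrt(A(-113) + b) = sqrt(58 - 1628694) = sqrt(-1628636) = 2*I*sqrt(407159)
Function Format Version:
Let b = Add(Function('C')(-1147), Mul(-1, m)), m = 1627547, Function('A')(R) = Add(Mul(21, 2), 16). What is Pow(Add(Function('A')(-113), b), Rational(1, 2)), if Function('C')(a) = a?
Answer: Mul(2, I, Pow(407159, Rational(1, 2))) ≈ Mul(1276.2, I)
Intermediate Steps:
Function('A')(R) = 58 (Function('A')(R) = Add(42, 16) = 58)
b = -1628694 (b = Add(-1147, Mul(-1, 1627547)) = Add(-1147, -1627547) = -1628694)
Pow(Add(Function('A')(-113), b), Rational(1, 2)) = Pow(Add(58, -1628694), Rational(1, 2)) = Pow(-1628636, Rational(1, 2)) = Mul(2, I, Pow(407159, Rational(1, 2)))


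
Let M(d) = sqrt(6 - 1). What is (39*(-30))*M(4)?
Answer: -1170*sqrt(5) ≈ -2616.2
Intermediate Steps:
M(d) = sqrt(5)
(39*(-30))*M(4) = (39*(-30))*sqrt(5) = -1170*sqrt(5)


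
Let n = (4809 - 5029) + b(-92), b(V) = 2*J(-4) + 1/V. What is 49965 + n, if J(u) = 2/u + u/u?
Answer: 4576631/92 ≈ 49746.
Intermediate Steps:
J(u) = 1 + 2/u (J(u) = 2/u + 1 = 1 + 2/u)
b(V) = 1 + 1/V (b(V) = 2*((2 - 4)/(-4)) + 1/V = 2*(-¼*(-2)) + 1/V = 2*(½) + 1/V = 1 + 1/V)
n = -20149/92 (n = (4809 - 5029) + (1 - 92)/(-92) = -220 - 1/92*(-91) = -220 + 91/92 = -20149/92 ≈ -219.01)
49965 + n = 49965 - 20149/92 = 4576631/92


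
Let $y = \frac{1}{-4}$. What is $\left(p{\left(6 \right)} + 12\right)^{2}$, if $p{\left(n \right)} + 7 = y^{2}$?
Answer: $\frac{6561}{256} \approx 25.629$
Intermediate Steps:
$y = - \frac{1}{4} \approx -0.25$
$p{\left(n \right)} = - \frac{111}{16}$ ($p{\left(n \right)} = -7 + \left(- \frac{1}{4}\right)^{2} = -7 + \frac{1}{16} = - \frac{111}{16}$)
$\left(p{\left(6 \right)} + 12\right)^{2} = \left(- \frac{111}{16} + 12\right)^{2} = \left(\frac{81}{16}\right)^{2} = \frac{6561}{256}$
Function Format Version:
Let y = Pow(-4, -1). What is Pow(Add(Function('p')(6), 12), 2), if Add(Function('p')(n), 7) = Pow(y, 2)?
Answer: Rational(6561, 256) ≈ 25.629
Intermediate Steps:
y = Rational(-1, 4) ≈ -0.25000
Function('p')(n) = Rational(-111, 16) (Function('p')(n) = Add(-7, Pow(Rational(-1, 4), 2)) = Add(-7, Rational(1, 16)) = Rational(-111, 16))
Pow(Add(Function('p')(6), 12), 2) = Pow(Add(Rational(-111, 16), 12), 2) = Pow(Rational(81, 16), 2) = Rational(6561, 256)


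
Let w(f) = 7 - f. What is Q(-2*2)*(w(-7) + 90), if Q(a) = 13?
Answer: 1352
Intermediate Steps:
Q(-2*2)*(w(-7) + 90) = 13*((7 - 1*(-7)) + 90) = 13*((7 + 7) + 90) = 13*(14 + 90) = 13*104 = 1352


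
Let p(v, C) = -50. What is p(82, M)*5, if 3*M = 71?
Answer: -250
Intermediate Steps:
M = 71/3 (M = (1/3)*71 = 71/3 ≈ 23.667)
p(82, M)*5 = -50*5 = -250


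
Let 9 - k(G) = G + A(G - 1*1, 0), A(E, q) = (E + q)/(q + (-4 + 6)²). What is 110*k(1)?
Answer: 880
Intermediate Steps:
A(E, q) = (E + q)/(4 + q) (A(E, q) = (E + q)/(q + 2²) = (E + q)/(q + 4) = (E + q)/(4 + q))
k(G) = 37/4 - 5*G/4 (k(G) = 9 - (G + ((G - 1*1) + 0)/(4 + 0)) = 9 - (G + ((G - 1) + 0)/4) = 9 - (G + ((-1 + G) + 0)/4) = 9 - (G + (-1 + G)/4) = 9 - (G + (-¼ + G/4)) = 9 - (-¼ + 5*G/4) = 9 + (¼ - 5*G/4) = 37/4 - 5*G/4)
110*k(1) = 110*(37/4 - 5/4*1) = 110*(37/4 - 5/4) = 110*8 = 880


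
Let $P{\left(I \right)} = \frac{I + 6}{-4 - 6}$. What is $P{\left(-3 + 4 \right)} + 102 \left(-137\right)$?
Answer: $- \frac{139747}{10} \approx -13975.0$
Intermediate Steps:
$P{\left(I \right)} = - \frac{3}{5} - \frac{I}{10}$ ($P{\left(I \right)} = \frac{6 + I}{-10} = \left(6 + I\right) \left(- \frac{1}{10}\right) = - \frac{3}{5} - \frac{I}{10}$)
$P{\left(-3 + 4 \right)} + 102 \left(-137\right) = \left(- \frac{3}{5} - \frac{-3 + 4}{10}\right) + 102 \left(-137\right) = \left(- \frac{3}{5} - \frac{1}{10}\right) - 13974 = - \frac{7}{10} - 13974 = - \frac{139747}{10}$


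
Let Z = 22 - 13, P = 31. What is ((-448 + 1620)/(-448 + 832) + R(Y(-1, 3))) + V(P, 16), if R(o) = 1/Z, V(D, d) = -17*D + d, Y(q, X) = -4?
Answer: -146257/288 ≈ -507.84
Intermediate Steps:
Z = 9
V(D, d) = d - 17*D
R(o) = 1/9
((-448 + 1620)/(-448 + 832) + R(Y(-1, 3))) + V(P, 16) = ((-448 + 1620)/(-448 + 832) + 1/9) + (16 - 17*31) = (1172/384 + 1/9) + (16 - 527) = (1172*(1/384) + 1/9) - 511 = (293/96 + 1/9) - 511 = 911/288 - 511 = -146257/288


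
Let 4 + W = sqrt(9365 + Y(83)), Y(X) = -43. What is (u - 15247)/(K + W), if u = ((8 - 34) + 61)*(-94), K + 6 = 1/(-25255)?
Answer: -39410746445395/1960643218483 - 3941059039475*sqrt(9322)/1960643218483 ≈ -214.18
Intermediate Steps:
K = -151531/25255 (K = -6 + 1/(-25255) = -6 - 1/25255 = -151531/25255 ≈ -6.0000)
u = -3290 (u = (-26 + 61)*(-94) = 35*(-94) = -3290)
W = -4 + sqrt(9322) (W = -4 + sqrt(9365 - 43) = -4 + sqrt(9322) ≈ 92.551)
(u - 15247)/(K + W) = (-3290 - 15247)/(-151531/25255 + (-4 + sqrt(9322))) = -18537/(-252551/25255 + sqrt(9322))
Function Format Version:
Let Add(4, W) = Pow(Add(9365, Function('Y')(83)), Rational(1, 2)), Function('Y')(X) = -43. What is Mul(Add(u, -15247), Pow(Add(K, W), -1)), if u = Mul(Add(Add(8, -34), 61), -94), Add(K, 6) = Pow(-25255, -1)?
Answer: Add(Rational(-39410746445395, 1960643218483), Mul(Rational(-3941059039475, 1960643218483), Pow(9322, Rational(1, 2)))) ≈ -214.18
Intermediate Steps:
K = Rational(-151531, 25255) (K = Add(-6, Pow(-25255, -1)) = Add(-6, Rational(-1, 25255)) = Rational(-151531, 25255) ≈ -6.0000)
u = -3290 (u = Mul(Add(-26, 61), -94) = Mul(35, -94) = -3290)
W = Add(-4, Pow(9322, Rational(1, 2))) (W = Add(-4, Pow(Add(9365, -43), Rational(1, 2))) = Add(-4, Pow(9322, Rational(1, 2))) ≈ 92.551)
Mul(Add(u, -15247), Pow(Add(K, W), -1)) = Mul(Add(-3290, -15247), Pow(Add(Rational(-151531, 25255), Add(-4, Pow(9322, Rational(1, 2)))), -1)) = Mul(-18537, Pow(Add(Rational(-252551, 25255), Pow(9322, Rational(1, 2))), -1))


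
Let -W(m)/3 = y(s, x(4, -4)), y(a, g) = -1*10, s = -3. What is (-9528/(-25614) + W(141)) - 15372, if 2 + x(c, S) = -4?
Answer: -65493410/4269 ≈ -15342.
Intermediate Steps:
x(c, S) = -6 (x(c, S) = -2 - 4 = -6)
y(a, g) = -10
W(m) = 30 (W(m) = -3*(-10) = 30)
(-9528/(-25614) + W(141)) - 15372 = (-9528/(-25614) + 30) - 15372 = (-9528*(-1/25614) + 30) - 15372 = (1588/4269 + 30) - 15372 = 129658/4269 - 15372 = -65493410/4269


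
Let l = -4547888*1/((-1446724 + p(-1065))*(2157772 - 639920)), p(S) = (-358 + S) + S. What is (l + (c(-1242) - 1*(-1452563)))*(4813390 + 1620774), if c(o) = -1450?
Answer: 1283614827888325546323600/137480583289 ≈ 9.3367e+12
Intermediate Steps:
p(S) = -358 + 2*S
l = 284243/137480583289 (l = -4547888*1/((-1446724 + (-358 + 2*(-1065)))*(2157772 - 639920)) = -4547888*1/(1517852*(-1446724 + (-358 - 2130))) = -4547888*1/(1517852*(-1446724 - 2488)) = -4547888/((-1449212*1517852)) = -4547888/(-2199689332624) = -4547888*(-1/2199689332624) = 284243/137480583289 ≈ 2.0675e-6)
(l + (c(-1242) - 1*(-1452563)))*(4813390 + 1620774) = (284243/137480583289 + (-1450 - 1*(-1452563)))*(4813390 + 1620774) = (284243/137480583289 + (-1450 + 1452563))*6434164 = (284243/137480583289 + 1451113)*6434164 = (199499861658534900/137480583289)*6434164 = 1283614827888325546323600/137480583289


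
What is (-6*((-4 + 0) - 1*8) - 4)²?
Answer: 4624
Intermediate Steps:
(-6*((-4 + 0) - 1*8) - 4)² = (-6*(-4 - 8) - 4)² = (-6*(-12) - 4)² = (72 - 4)² = 68² = 4624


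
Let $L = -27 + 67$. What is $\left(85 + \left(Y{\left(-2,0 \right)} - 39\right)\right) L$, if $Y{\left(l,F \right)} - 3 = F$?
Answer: $1960$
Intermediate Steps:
$Y{\left(l,F \right)} = 3 + F$
$L = 40$
$\left(85 + \left(Y{\left(-2,0 \right)} - 39\right)\right) L = \left(85 + \left(\left(3 + 0\right) - 39\right)\right) 40 = \left(85 + \left(3 - 39\right)\right) 40 = \left(85 - 36\right) 40 = 49 \cdot 40 = 1960$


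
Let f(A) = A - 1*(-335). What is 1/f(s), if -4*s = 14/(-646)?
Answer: 1292/432827 ≈ 0.0029850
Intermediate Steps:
s = 7/1292 (s = -7/(2*(-646)) = -7*(-1)/(2*646) = -1/4*(-7/323) = 7/1292 ≈ 0.0054180)
f(A) = 335 + A (f(A) = A + 335 = 335 + A)
1/f(s) = 1/(335 + 7/1292) = 1/(432827/1292) = 1292/432827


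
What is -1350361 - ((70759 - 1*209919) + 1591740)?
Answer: -2802941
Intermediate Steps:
-1350361 - ((70759 - 1*209919) + 1591740) = -1350361 - ((70759 - 209919) + 1591740) = -1350361 - (-139160 + 1591740) = -1350361 - 1*1452580 = -1350361 - 1452580 = -2802941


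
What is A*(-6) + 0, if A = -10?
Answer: 60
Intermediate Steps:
A*(-6) + 0 = -10*(-6) + 0 = 60 + 0 = 60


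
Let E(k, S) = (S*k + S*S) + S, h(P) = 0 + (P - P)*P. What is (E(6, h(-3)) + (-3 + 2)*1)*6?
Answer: -6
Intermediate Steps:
h(P) = 0 (h(P) = 0 + 0*P = 0 + 0 = 0)
E(k, S) = S + S**2 + S*k (E(k, S) = (S*k + S**2) + S = (S**2 + S*k) + S = S + S**2 + S*k)
(E(6, h(-3)) + (-3 + 2)*1)*6 = (0*(1 + 0 + 6) + (-3 + 2)*1)*6 = (0*7 - 1*1)*6 = (0 - 1)*6 = -1*6 = -6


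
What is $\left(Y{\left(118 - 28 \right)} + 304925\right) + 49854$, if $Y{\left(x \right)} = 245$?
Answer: $355024$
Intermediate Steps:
$\left(Y{\left(118 - 28 \right)} + 304925\right) + 49854 = \left(245 + 304925\right) + 49854 = 305170 + 49854 = 355024$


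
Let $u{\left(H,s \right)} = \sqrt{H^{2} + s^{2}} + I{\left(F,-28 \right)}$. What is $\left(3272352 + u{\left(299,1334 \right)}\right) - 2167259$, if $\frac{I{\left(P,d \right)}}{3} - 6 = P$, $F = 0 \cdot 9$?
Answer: $1105111 + 23 \sqrt{3533} \approx 1.1065 \cdot 10^{6}$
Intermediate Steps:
$F = 0$
$I{\left(P,d \right)} = 18 + 3 P$
$u{\left(H,s \right)} = 18 + \sqrt{H^{2} + s^{2}}$ ($u{\left(H,s \right)} = \sqrt{H^{2} + s^{2}} + \left(18 + 3 \cdot 0\right) = \sqrt{H^{2} + s^{2}} + \left(18 + 0\right) = \sqrt{H^{2} + s^{2}} + 18 = 18 + \sqrt{H^{2} + s^{2}}$)
$\left(3272352 + u{\left(299,1334 \right)}\right) - 2167259 = \left(3272352 + \left(18 + \sqrt{299^{2} + 1334^{2}}\right)\right) - 2167259 = \left(3272352 + \left(18 + \sqrt{89401 + 1779556}\right)\right) - 2167259 = \left(3272352 + \left(18 + \sqrt{1868957}\right)\right) - 2167259 = \left(3272352 + \left(18 + 23 \sqrt{3533}\right)\right) - 2167259 = \left(3272370 + 23 \sqrt{3533}\right) - 2167259 = 1105111 + 23 \sqrt{3533}$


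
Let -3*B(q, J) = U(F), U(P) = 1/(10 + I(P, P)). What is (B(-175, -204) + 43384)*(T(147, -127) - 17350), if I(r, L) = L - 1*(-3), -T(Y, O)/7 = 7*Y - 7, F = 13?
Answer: -13820055884/13 ≈ -1.0631e+9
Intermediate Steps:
T(Y, O) = 49 - 49*Y (T(Y, O) = -7*(7*Y - 7) = -7*(-7 + 7*Y) = 49 - 49*Y)
I(r, L) = 3 + L (I(r, L) = L + 3 = 3 + L)
U(P) = 1/(13 + P) (U(P) = 1/(10 + (3 + P)) = 1/(13 + P))
B(q, J) = -1/78 (B(q, J) = -1/(3*(13 + 13)) = -⅓/26 = -⅓*1/26 = -1/78)
(B(-175, -204) + 43384)*(T(147, -127) - 17350) = (-1/78 + 43384)*((49 - 49*147) - 17350) = 3383951*((49 - 7203) - 17350)/78 = 3383951*(-7154 - 17350)/78 = (3383951/78)*(-24504) = -13820055884/13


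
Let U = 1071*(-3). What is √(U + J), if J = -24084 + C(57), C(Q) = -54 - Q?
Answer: 4*I*√1713 ≈ 165.55*I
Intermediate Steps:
J = -24195 (J = -24084 + (-54 - 1*57) = -24084 + (-54 - 57) = -24084 - 111 = -24195)
U = -3213
√(U + J) = √(-3213 - 24195) = √(-27408) = 4*I*√1713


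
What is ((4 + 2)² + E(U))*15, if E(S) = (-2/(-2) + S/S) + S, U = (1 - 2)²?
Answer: 585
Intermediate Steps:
U = 1 (U = (-1)² = 1)
E(S) = 2 + S (E(S) = (-2*(-½) + 1) + S = (1 + 1) + S = 2 + S)
((4 + 2)² + E(U))*15 = ((4 + 2)² + (2 + 1))*15 = (6² + 3)*15 = (36 + 3)*15 = 39*15 = 585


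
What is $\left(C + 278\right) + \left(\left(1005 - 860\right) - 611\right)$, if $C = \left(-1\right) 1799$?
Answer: $-1987$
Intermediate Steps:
$C = -1799$
$\left(C + 278\right) + \left(\left(1005 - 860\right) - 611\right) = \left(-1799 + 278\right) + \left(\left(1005 - 860\right) - 611\right) = -1521 + \left(145 - 611\right) = -1521 - 466 = -1987$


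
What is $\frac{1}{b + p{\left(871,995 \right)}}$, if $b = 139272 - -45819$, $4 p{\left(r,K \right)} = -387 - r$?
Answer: $\frac{2}{369553} \approx 5.4119 \cdot 10^{-6}$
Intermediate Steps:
$p{\left(r,K \right)} = - \frac{387}{4} - \frac{r}{4}$ ($p{\left(r,K \right)} = \frac{-387 - r}{4} = - \frac{387}{4} - \frac{r}{4}$)
$b = 185091$ ($b = 139272 + 45819 = 185091$)
$\frac{1}{b + p{\left(871,995 \right)}} = \frac{1}{185091 - \frac{629}{2}} = \frac{1}{\frac{369553}{2}} = \frac{2}{369553}$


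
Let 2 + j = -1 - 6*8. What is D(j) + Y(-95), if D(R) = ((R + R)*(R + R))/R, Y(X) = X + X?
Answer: -394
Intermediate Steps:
Y(X) = 2*X
j = -51 (j = -2 + (-1 - 6*8) = -2 + (-1 - 48) = -2 - 49 = -51)
D(R) = 4*R (D(R) = ((2*R)*(2*R))/R = (4*R²)/R = 4*R)
D(j) + Y(-95) = 4*(-51) + 2*(-95) = -204 - 190 = -394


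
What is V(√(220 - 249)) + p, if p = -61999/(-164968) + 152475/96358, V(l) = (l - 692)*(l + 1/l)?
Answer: -12175294935/467529016 - 19376*I*√29/29 ≈ -26.042 - 3598.0*I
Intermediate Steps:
V(l) = (-692 + l)*(l + 1/l)
p = 915517513/467529016 (p = -61999*(-1/164968) + 152475*(1/96358) = 3647/9704 + 152475/96358 = 915517513/467529016 ≈ 1.9582)
V(√(220 - 249)) + p = (1 + (√(220 - 249))² - 692*√(220 - 249) - 692/√(220 - 249)) + 915517513/467529016 = (1 + (√(-29))² - 692*I*√29 - 692*(-I*√29/29)) + 915517513/467529016 = (1 + (I*√29)² - 692*I*√29 - 692*(-I*√29/29)) + 915517513/467529016 = (1 - 29 - 692*I*√29 - (-692)*I*√29/29) + 915517513/467529016 = (1 - 29 - 692*I*√29 + 692*I*√29/29) + 915517513/467529016 = (-28 - 19376*I*√29/29) + 915517513/467529016 = -12175294935/467529016 - 19376*I*√29/29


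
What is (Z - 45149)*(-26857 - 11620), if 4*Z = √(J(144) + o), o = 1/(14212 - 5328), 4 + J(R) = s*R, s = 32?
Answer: 1737198073 - 38477*√90843202077/17768 ≈ 1.7365e+9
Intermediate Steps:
J(R) = -4 + 32*R
o = 1/8884 ≈ 0.00011256
Z = √90843202077/17768 (Z = √((-4 + 32*144) + 1/8884)/4 = √((-4 + 4608) + 1/8884)/4 = √(4604 + 1/8884)/4 = √(40901937/8884)/4 = (√90843202077/4442)/4 = √90843202077/17768 ≈ 16.963)
(Z - 45149)*(-26857 - 11620) = (√90843202077/17768 - 45149)*(-26857 - 11620) = (-45149 + √90843202077/17768)*(-38477) = 1737198073 - 38477*√90843202077/17768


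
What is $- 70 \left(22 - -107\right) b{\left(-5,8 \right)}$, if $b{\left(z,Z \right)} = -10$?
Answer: $90300$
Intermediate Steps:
$- 70 \left(22 - -107\right) b{\left(-5,8 \right)} = - 70 \left(22 - -107\right) \left(-10\right) = - 70 \left(22 + 107\right) \left(-10\right) = \left(-70\right) 129 \left(-10\right) = \left(-9030\right) \left(-10\right) = 90300$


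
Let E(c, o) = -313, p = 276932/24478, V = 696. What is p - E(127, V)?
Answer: 3969273/12239 ≈ 324.31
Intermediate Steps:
p = 138466/12239 (p = 276932*(1/24478) = 138466/12239 ≈ 11.314)
p - E(127, V) = 138466/12239 - 1*(-313) = 138466/12239 + 313 = 3969273/12239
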